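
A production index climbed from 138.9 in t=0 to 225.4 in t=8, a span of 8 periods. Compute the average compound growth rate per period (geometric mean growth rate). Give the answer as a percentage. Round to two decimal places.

Growth factor = (225.4/138.9)^(1/8) = (1.622750)^(1/8) = 1.062384
Growth rate = 1.062384 − 1 = 0.062384 = 6.2384%

6.24%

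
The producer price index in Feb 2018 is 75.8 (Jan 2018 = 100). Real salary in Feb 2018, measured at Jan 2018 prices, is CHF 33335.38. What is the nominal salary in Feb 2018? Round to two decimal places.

Nominal = Real × (Index/100) = 33335.38 × (75.8/100)
        = 33335.38 × 0.758 = 25268.2180

25268.22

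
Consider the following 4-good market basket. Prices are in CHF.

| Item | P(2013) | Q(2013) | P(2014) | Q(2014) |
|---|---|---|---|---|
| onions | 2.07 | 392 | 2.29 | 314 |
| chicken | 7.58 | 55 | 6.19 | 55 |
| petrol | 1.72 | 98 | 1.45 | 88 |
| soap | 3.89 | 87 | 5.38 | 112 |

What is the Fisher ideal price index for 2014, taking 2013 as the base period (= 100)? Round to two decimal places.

107.36

Laspeyres component (base-period weights):
ΣP(2014)Q(2013) = 2.29×392 + 6.19×55 + 1.45×98 + 5.38×87 = 897.68 + 340.45 + 142.1 + 468.06 = 1848.29
ΣP(2013)Q(2013) = 2.07×392 + 7.58×55 + 1.72×98 + 3.89×87 = 811.44 + 416.9 + 168.56 + 338.43 = 1735.33
L = 1848.29 / 1735.33 × 100 = 106.5094
Paasche component (current-period weights):
ΣP(2014)Q(2014) = 2.29×314 + 6.19×55 + 1.45×88 + 5.38×112 = 719.06 + 340.45 + 127.6 + 602.56 = 1789.67
ΣP(2013)Q(2014) = 2.07×314 + 7.58×55 + 1.72×88 + 3.89×112 = 649.98 + 416.9 + 151.36 + 435.68 = 1653.92
P = 1789.67 / 1653.92 × 100 = 108.2078
Fisher = √(L × P) = √(106.5094 × 108.2078) = 107.3552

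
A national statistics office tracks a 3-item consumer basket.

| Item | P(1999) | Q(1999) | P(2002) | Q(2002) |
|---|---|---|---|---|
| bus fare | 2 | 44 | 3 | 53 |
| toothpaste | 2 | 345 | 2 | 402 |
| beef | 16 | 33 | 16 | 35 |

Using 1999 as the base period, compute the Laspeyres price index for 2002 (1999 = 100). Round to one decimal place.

Laspeyres price index uses base-period quantities as weights.
ΣP(2002)·Q(1999) = 3×44 + 2×345 + 16×33 = 132 + 690 + 528 = 1350
ΣP(1999)·Q(1999) = 2×44 + 2×345 + 16×33 = 88 + 690 + 528 = 1306
Index = 1350 / 1306 × 100 = 103.3691

103.4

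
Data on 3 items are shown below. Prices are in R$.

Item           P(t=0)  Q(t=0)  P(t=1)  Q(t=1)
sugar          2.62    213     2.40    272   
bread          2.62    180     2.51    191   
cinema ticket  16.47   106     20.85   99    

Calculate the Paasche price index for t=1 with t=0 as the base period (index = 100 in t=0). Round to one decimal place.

Paasche price index uses current-period quantities as weights.
ΣP(t=1)·Q(t=1) = 2.40×272 + 2.51×191 + 20.85×99 = 652.8 + 479.41 + 2064.15 = 3196.36
ΣP(t=0)·Q(t=1) = 2.62×272 + 2.62×191 + 16.47×99 = 712.64 + 500.42 + 1630.53 = 2843.59
Index = 3196.36 / 2843.59 × 100 = 112.4058

112.4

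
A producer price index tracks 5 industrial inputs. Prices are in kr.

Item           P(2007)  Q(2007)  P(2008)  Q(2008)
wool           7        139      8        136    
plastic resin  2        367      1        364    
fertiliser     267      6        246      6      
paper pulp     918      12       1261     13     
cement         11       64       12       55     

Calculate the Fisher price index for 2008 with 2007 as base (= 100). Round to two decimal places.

Laspeyres component (base-period weights):
ΣP(2008)Q(2007) = 8×139 + 1×367 + 246×6 + 1261×12 + 12×64 = 1112 + 367 + 1476 + 15132 + 768 = 18855
ΣP(2007)Q(2007) = 7×139 + 2×367 + 267×6 + 918×12 + 11×64 = 973 + 734 + 1602 + 11016 + 704 = 15029
L = 18855 / 15029 × 100 = 125.4574
Paasche component (current-period weights):
ΣP(2008)Q(2008) = 8×136 + 1×364 + 246×6 + 1261×13 + 12×55 = 1088 + 364 + 1476 + 16393 + 660 = 19981
ΣP(2007)Q(2008) = 7×136 + 2×364 + 267×6 + 918×13 + 11×55 = 952 + 728 + 1602 + 11934 + 605 = 15821
P = 19981 / 15821 × 100 = 126.2942
Fisher = √(L × P) = √(125.4574 × 126.2942) = 125.8751

125.88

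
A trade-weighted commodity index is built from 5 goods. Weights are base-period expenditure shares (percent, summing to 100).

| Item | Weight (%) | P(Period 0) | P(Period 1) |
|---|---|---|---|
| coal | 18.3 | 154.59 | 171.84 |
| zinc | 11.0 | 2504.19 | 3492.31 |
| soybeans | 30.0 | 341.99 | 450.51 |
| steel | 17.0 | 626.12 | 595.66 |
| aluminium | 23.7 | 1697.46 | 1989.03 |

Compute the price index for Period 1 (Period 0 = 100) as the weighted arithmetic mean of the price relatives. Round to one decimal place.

119.1

coal: 18.3 × (171.84/154.59) = 18.3 × 1.111585 = 20.3420
zinc: 11.0 × (3492.31/2504.19) = 11.0 × 1.394587 = 15.3405
soybeans: 30.0 × (450.51/341.99) = 30.0 × 1.317319 = 39.5196
steel: 17.0 × (595.66/626.12) = 17.0 × 0.951351 = 16.1730
aluminium: 23.7 × (1989.03/1697.46) = 23.7 × 1.171768 = 27.7709
Index = Σ wᵢ·(p₁ᵢ/p₀ᵢ) = 20.3420 + 15.3405 + 39.5196 + 16.1730 + 27.7709 = 119.1459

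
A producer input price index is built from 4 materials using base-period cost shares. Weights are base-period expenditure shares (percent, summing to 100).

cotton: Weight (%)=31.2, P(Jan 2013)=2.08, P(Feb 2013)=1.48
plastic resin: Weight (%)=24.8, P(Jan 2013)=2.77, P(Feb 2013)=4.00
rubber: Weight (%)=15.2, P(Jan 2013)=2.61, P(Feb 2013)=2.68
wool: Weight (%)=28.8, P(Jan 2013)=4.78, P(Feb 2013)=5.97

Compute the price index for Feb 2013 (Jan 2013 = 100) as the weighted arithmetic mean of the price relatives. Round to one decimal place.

109.6

cotton: 31.2 × (1.48/2.08) = 31.2 × 0.711538 = 22.2000
plastic resin: 24.8 × (4.00/2.77) = 24.8 × 1.444043 = 35.8123
rubber: 15.2 × (2.68/2.61) = 15.2 × 1.026820 = 15.6077
wool: 28.8 × (5.97/4.78) = 28.8 × 1.248954 = 35.9699
Index = Σ wᵢ·(p₁ᵢ/p₀ᵢ) = 22.2000 + 35.8123 + 15.6077 + 35.9699 = 109.5898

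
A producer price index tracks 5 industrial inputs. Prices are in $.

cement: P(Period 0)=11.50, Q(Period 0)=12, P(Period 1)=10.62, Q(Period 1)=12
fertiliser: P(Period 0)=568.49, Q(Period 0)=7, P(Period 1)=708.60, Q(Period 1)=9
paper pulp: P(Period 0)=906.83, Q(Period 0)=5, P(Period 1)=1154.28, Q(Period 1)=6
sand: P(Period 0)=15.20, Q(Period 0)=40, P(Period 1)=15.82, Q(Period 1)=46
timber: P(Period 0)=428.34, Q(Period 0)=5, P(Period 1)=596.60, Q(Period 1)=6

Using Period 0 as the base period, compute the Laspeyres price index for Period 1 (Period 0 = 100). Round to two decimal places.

Laspeyres price index uses base-period quantities as weights.
ΣP(Period 1)·Q(Period 0) = 10.62×12 + 708.60×7 + 1154.28×5 + 15.82×40 + 596.60×5 = 127.44 + 4960.2 + 5771.4 + 632.8 + 2983 = 14474.84
ΣP(Period 0)·Q(Period 0) = 11.50×12 + 568.49×7 + 906.83×5 + 15.20×40 + 428.34×5 = 138 + 3979.43 + 4534.15 + 608 + 2141.7 = 11401.28
Index = 14474.84 / 11401.28 × 100 = 126.9580

126.96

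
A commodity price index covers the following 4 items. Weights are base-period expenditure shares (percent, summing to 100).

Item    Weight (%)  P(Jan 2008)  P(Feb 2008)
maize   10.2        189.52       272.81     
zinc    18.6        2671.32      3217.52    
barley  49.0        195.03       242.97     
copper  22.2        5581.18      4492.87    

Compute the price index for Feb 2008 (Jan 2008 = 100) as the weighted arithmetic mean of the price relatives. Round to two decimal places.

116.00

maize: 10.2 × (272.81/189.52) = 10.2 × 1.439479 = 14.6827
zinc: 18.6 × (3217.52/2671.32) = 18.6 × 1.204468 = 22.4031
barley: 49.0 × (242.97/195.03) = 49.0 × 1.245808 = 61.0446
copper: 22.2 × (4492.87/5581.18) = 22.2 × 0.805004 = 17.8711
Index = Σ wᵢ·(p₁ᵢ/p₀ᵢ) = 14.6827 + 22.4031 + 61.0446 + 17.8711 = 116.0015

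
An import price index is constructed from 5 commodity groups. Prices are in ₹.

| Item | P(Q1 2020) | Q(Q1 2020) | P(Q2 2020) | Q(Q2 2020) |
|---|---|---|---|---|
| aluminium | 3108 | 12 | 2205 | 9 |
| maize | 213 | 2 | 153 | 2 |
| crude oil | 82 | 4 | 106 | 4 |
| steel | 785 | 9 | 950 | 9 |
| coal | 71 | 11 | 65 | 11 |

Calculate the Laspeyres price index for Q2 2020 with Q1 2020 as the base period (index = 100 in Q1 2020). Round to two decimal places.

79.43

Laspeyres price index uses base-period quantities as weights.
ΣP(Q2 2020)·Q(Q1 2020) = 2205×12 + 153×2 + 106×4 + 950×9 + 65×11 = 26460 + 306 + 424 + 8550 + 715 = 36455
ΣP(Q1 2020)·Q(Q1 2020) = 3108×12 + 213×2 + 82×4 + 785×9 + 71×11 = 37296 + 426 + 328 + 7065 + 781 = 45896
Index = 36455 / 45896 × 100 = 79.4296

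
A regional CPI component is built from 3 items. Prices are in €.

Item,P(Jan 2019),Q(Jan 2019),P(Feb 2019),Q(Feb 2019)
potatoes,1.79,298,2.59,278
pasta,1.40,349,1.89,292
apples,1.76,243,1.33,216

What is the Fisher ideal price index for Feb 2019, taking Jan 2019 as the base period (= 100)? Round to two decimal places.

Laspeyres component (base-period weights):
ΣP(Feb 2019)Q(Jan 2019) = 2.59×298 + 1.89×349 + 1.33×243 = 771.82 + 659.61 + 323.19 = 1754.62
ΣP(Jan 2019)Q(Jan 2019) = 1.79×298 + 1.40×349 + 1.76×243 = 533.42 + 488.6 + 427.68 = 1449.7
L = 1754.62 / 1449.7 × 100 = 121.0333
Paasche component (current-period weights):
ΣP(Feb 2019)Q(Feb 2019) = 2.59×278 + 1.89×292 + 1.33×216 = 720.02 + 551.88 + 287.28 = 1559.18
ΣP(Jan 2019)Q(Feb 2019) = 1.79×278 + 1.40×292 + 1.76×216 = 497.62 + 408.8 + 380.16 = 1286.58
P = 1559.18 / 1286.58 × 100 = 121.1880
Fisher = √(L × P) = √(121.0333 × 121.1880) = 121.1106

121.11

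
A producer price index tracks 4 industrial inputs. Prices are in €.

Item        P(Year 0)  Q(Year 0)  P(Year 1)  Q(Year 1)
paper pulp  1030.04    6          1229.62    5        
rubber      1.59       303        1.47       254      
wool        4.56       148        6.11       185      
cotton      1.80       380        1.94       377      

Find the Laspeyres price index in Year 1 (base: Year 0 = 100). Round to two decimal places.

Laspeyres price index uses base-period quantities as weights.
ΣP(Year 1)·Q(Year 0) = 1229.62×6 + 1.47×303 + 6.11×148 + 1.94×380 = 7377.72 + 445.41 + 904.28 + 737.2 = 9464.61
ΣP(Year 0)·Q(Year 0) = 1030.04×6 + 1.59×303 + 4.56×148 + 1.80×380 = 6180.24 + 481.77 + 674.88 + 684 = 8020.89
Index = 9464.61 / 8020.89 × 100 = 117.9995

118.00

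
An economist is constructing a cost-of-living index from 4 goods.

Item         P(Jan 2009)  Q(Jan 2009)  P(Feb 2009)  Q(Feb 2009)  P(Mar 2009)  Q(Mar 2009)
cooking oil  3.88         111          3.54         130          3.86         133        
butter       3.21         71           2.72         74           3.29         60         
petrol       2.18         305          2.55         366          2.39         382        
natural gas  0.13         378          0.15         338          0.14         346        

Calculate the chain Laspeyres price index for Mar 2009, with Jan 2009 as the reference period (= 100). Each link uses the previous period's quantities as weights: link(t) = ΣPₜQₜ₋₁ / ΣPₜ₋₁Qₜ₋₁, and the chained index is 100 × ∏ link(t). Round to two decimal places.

104.86

Link Jan 2009→Feb 2009:
ΣP(Feb 2009)Q(Jan 2009) = 3.54×111 + 2.72×71 + 2.55×305 + 0.15×378 = 392.94 + 193.12 + 777.75 + 56.7 = 1420.51
ΣP(Jan 2009)Q(Jan 2009) = 3.88×111 + 3.21×71 + 2.18×305 + 0.13×378 = 430.68 + 227.91 + 664.9 + 49.14 = 1372.63
link = 1420.51/1372.63 = 1.034882
Link Feb 2009→Mar 2009:
ΣP(Mar 2009)Q(Feb 2009) = 3.86×130 + 3.29×74 + 2.39×366 + 0.14×338 = 501.8 + 243.46 + 874.74 + 47.32 = 1667.32
ΣP(Feb 2009)Q(Feb 2009) = 3.54×130 + 2.72×74 + 2.55×366 + 0.15×338 = 460.2 + 201.28 + 933.3 + 50.7 = 1645.48
link = 1667.32/1645.48 = 1.013273
Chained index = 100 × 1.034882 × 1.013273 = 104.8618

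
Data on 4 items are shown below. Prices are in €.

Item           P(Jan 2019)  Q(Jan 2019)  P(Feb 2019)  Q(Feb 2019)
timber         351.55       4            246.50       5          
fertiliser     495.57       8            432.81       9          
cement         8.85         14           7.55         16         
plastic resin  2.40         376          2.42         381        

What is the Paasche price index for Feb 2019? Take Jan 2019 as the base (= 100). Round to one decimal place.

Paasche price index uses current-period quantities as weights.
ΣP(Feb 2019)·Q(Feb 2019) = 246.50×5 + 432.81×9 + 7.55×16 + 2.42×381 = 1232.5 + 3895.29 + 120.8 + 922.02 = 6170.61
ΣP(Jan 2019)·Q(Feb 2019) = 351.55×5 + 495.57×9 + 8.85×16 + 2.40×381 = 1757.75 + 4460.13 + 141.6 + 914.4 = 7273.88
Index = 6170.61 / 7273.88 × 100 = 84.8324

84.8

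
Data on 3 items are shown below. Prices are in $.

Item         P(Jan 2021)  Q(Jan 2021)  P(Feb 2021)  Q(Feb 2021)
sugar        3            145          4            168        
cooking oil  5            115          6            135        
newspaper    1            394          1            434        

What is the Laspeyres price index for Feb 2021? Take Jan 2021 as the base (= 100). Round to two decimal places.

118.52

Laspeyres price index uses base-period quantities as weights.
ΣP(Feb 2021)·Q(Jan 2021) = 4×145 + 6×115 + 1×394 = 580 + 690 + 394 = 1664
ΣP(Jan 2021)·Q(Jan 2021) = 3×145 + 5×115 + 1×394 = 435 + 575 + 394 = 1404
Index = 1664 / 1404 × 100 = 118.5185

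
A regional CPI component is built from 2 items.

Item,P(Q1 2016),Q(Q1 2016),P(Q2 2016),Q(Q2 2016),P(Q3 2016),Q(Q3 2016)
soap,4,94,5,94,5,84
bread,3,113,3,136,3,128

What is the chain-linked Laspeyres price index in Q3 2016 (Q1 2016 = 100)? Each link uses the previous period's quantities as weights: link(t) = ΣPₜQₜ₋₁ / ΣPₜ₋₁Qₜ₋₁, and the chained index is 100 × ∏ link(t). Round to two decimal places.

Link Q1 2016→Q2 2016:
ΣP(Q2 2016)Q(Q1 2016) = 5×94 + 3×113 = 470 + 339 = 809
ΣP(Q1 2016)Q(Q1 2016) = 4×94 + 3×113 = 376 + 339 = 715
link = 809/715 = 1.131469
Link Q2 2016→Q3 2016:
ΣP(Q3 2016)Q(Q2 2016) = 5×94 + 3×136 = 470 + 408 = 878
ΣP(Q2 2016)Q(Q2 2016) = 5×94 + 3×136 = 470 + 408 = 878
link = 878/878 = 1.000000
Chained index = 100 × 1.131469 × 1.000000 = 113.1469

113.15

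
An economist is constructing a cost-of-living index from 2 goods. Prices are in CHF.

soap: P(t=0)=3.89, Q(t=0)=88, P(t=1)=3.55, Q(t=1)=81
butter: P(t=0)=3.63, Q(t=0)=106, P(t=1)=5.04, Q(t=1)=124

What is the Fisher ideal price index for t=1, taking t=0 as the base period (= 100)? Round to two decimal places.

Laspeyres component (base-period weights):
ΣP(t=1)Q(t=0) = 3.55×88 + 5.04×106 = 312.4 + 534.24 = 846.64
ΣP(t=0)Q(t=0) = 3.89×88 + 3.63×106 = 342.32 + 384.78 = 727.1
L = 846.64 / 727.1 × 100 = 116.4407
Paasche component (current-period weights):
ΣP(t=1)Q(t=1) = 3.55×81 + 5.04×124 = 287.55 + 624.96 = 912.51
ΣP(t=0)Q(t=1) = 3.89×81 + 3.63×124 = 315.09 + 450.12 = 765.21
P = 912.51 / 765.21 × 100 = 119.2496
Fisher = √(L × P) = √(116.4407 × 119.2496) = 117.8368

117.84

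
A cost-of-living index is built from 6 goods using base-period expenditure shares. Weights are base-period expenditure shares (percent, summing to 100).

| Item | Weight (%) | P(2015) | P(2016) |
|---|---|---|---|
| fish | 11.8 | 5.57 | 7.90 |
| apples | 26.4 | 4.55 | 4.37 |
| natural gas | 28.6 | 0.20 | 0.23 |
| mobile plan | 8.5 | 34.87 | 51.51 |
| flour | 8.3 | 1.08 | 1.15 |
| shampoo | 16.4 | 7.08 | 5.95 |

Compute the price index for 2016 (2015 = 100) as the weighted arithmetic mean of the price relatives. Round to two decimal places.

fish: 11.8 × (7.90/5.57) = 11.8 × 1.418312 = 16.7361
apples: 26.4 × (4.37/4.55) = 26.4 × 0.960440 = 25.3556
natural gas: 28.6 × (0.23/0.20) = 28.6 × 1.150000 = 32.8900
mobile plan: 8.5 × (51.51/34.87) = 8.5 × 1.477201 = 12.5562
flour: 8.3 × (1.15/1.08) = 8.3 × 1.064815 = 8.8380
shampoo: 16.4 × (5.95/7.08) = 16.4 × 0.840395 = 13.7825
Index = Σ wᵢ·(p₁ᵢ/p₀ᵢ) = 16.7361 + 25.3556 + 32.8900 + 12.5562 + 8.8380 + 13.7825 = 110.1583

110.16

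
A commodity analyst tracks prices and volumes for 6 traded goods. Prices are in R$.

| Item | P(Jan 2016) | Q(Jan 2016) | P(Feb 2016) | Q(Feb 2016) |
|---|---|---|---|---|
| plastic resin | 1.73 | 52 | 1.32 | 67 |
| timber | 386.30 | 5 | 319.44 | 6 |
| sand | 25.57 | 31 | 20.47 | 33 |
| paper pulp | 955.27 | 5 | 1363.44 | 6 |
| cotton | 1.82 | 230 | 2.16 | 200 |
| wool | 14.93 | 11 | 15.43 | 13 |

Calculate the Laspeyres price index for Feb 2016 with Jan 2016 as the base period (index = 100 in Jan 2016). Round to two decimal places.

Laspeyres price index uses base-period quantities as weights.
ΣP(Feb 2016)·Q(Jan 2016) = 1.32×52 + 319.44×5 + 20.47×31 + 1363.44×5 + 2.16×230 + 15.43×11 = 68.64 + 1597.2 + 634.57 + 6817.2 + 496.8 + 169.73 = 9784.14
ΣP(Jan 2016)·Q(Jan 2016) = 1.73×52 + 386.30×5 + 25.57×31 + 955.27×5 + 1.82×230 + 14.93×11 = 89.96 + 1931.5 + 792.67 + 4776.35 + 418.6 + 164.23 = 8173.31
Index = 9784.14 / 8173.31 × 100 = 119.7084

119.71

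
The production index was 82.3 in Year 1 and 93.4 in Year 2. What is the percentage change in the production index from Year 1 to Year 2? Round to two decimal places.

Change = (93.4 − 82.3) / 82.3 × 100
       = 11.1 / 82.3 × 100 = 13.4872%

13.49%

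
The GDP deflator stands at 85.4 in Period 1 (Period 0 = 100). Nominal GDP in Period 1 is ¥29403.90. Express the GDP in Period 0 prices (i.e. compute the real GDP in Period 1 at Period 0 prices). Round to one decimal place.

34430.8

Real = Nominal ÷ (Index/100) = 29403.90 ÷ (85.4/100)
     = 29403.90 ÷ 0.854 = 34430.7963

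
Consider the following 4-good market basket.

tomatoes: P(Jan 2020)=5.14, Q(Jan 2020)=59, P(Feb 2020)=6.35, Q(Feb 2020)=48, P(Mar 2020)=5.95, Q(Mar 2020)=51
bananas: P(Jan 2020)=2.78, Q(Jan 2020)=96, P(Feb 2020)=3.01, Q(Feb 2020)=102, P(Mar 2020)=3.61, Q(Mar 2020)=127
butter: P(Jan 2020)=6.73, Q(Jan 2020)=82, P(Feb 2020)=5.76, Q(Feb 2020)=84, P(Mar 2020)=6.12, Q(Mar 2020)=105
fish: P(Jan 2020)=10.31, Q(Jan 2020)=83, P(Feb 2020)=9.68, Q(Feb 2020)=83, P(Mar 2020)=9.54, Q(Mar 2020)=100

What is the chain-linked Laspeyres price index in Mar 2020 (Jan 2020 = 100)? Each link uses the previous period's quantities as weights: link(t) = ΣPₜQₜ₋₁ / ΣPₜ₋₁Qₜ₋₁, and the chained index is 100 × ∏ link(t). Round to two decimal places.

Link Jan 2020→Feb 2020:
ΣP(Feb 2020)Q(Jan 2020) = 6.35×59 + 3.01×96 + 5.76×82 + 9.68×83 = 374.65 + 288.96 + 472.32 + 803.44 = 1939.37
ΣP(Jan 2020)Q(Jan 2020) = 5.14×59 + 2.78×96 + 6.73×82 + 10.31×83 = 303.26 + 266.88 + 551.86 + 855.73 = 1977.73
link = 1939.37/1977.73 = 0.980604
Link Feb 2020→Mar 2020:
ΣP(Mar 2020)Q(Feb 2020) = 5.95×48 + 3.61×102 + 6.12×84 + 9.54×83 = 285.6 + 368.22 + 514.08 + 791.82 = 1959.72
ΣP(Feb 2020)Q(Feb 2020) = 6.35×48 + 3.01×102 + 5.76×84 + 9.68×83 = 304.8 + 307.02 + 483.84 + 803.44 = 1899.1
link = 1959.72/1899.1 = 1.031920
Chained index = 100 × 0.980604 × 1.031920 = 101.1905

101.19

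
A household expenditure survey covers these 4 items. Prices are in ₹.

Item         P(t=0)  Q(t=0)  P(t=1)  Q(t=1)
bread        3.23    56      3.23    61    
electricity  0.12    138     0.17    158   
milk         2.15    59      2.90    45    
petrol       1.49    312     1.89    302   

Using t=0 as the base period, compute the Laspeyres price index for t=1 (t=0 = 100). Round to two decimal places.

Laspeyres price index uses base-period quantities as weights.
ΣP(t=1)·Q(t=0) = 3.23×56 + 0.17×138 + 2.90×59 + 1.89×312 = 180.88 + 23.46 + 171.1 + 589.68 = 965.12
ΣP(t=0)·Q(t=0) = 3.23×56 + 0.12×138 + 2.15×59 + 1.49×312 = 180.88 + 16.56 + 126.85 + 464.88 = 789.17
Index = 965.12 / 789.17 × 100 = 122.2956

122.30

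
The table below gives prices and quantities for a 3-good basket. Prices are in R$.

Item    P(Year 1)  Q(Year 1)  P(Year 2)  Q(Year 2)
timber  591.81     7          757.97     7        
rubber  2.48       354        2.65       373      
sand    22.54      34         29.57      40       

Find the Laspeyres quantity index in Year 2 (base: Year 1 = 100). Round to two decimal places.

Laspeyres quantity index uses base-period prices as weights.
ΣP(Year 1)·Q(Year 2) = 591.81×7 + 2.48×373 + 22.54×40 = 4142.67 + 925.04 + 901.6 = 5969.31
ΣP(Year 1)·Q(Year 1) = 591.81×7 + 2.48×354 + 22.54×34 = 4142.67 + 877.92 + 766.36 = 5786.95
Index = 5969.31 / 5786.95 × 100 = 103.1512

103.15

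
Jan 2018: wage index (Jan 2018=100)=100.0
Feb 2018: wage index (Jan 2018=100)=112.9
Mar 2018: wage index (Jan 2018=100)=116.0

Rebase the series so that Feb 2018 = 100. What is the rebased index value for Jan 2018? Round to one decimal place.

88.6

Rebased(Jan 2018) = 100.0 / 112.9 × 100 = 88.5740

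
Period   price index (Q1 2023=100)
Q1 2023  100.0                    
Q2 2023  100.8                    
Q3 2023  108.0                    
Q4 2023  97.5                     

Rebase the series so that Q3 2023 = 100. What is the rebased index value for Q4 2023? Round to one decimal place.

Rebased(Q4 2023) = 97.5 / 108.0 × 100 = 90.2778

90.3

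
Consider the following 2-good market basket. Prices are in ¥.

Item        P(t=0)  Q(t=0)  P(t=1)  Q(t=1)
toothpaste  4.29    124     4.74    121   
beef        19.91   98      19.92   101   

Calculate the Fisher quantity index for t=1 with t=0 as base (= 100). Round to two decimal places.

Laspeyres component (base-period weights):
ΣP(t=0)Q(t=1) = 4.29×121 + 19.91×101 = 519.09 + 2010.91 = 2530
ΣP(t=0)Q(t=0) = 4.29×124 + 19.91×98 = 531.96 + 1951.18 = 2483.14
L = 2530 / 2483.14 × 100 = 101.8871
Paasche component (current-period weights):
ΣP(t=1)Q(t=1) = 4.74×121 + 19.92×101 = 573.54 + 2011.92 = 2585.46
ΣP(t=1)Q(t=0) = 4.74×124 + 19.92×98 = 587.76 + 1952.16 = 2539.92
P = 2585.46 / 2539.92 × 100 = 101.7930
Fisher = √(L × P) = √(101.8871 × 101.7930) = 101.8400

101.84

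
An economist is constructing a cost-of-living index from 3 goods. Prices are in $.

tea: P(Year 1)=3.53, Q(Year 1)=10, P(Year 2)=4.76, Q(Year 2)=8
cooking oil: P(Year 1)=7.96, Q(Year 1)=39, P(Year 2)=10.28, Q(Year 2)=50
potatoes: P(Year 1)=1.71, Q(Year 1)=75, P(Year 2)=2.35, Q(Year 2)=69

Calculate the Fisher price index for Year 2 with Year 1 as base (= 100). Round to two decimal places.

131.52

Laspeyres component (base-period weights):
ΣP(Year 2)Q(Year 1) = 4.76×10 + 10.28×39 + 2.35×75 = 47.6 + 400.92 + 176.25 = 624.77
ΣP(Year 1)Q(Year 1) = 3.53×10 + 7.96×39 + 1.71×75 = 35.3 + 310.44 + 128.25 = 473.99
L = 624.77 / 473.99 × 100 = 131.8108
Paasche component (current-period weights):
ΣP(Year 2)Q(Year 2) = 4.76×8 + 10.28×50 + 2.35×69 = 38.08 + 514 + 162.15 = 714.23
ΣP(Year 1)Q(Year 2) = 3.53×8 + 7.96×50 + 1.71×69 = 28.24 + 398 + 117.99 = 544.23
P = 714.23 / 544.23 × 100 = 131.2368
Fisher = √(L × P) = √(131.8108 × 131.2368) = 131.5235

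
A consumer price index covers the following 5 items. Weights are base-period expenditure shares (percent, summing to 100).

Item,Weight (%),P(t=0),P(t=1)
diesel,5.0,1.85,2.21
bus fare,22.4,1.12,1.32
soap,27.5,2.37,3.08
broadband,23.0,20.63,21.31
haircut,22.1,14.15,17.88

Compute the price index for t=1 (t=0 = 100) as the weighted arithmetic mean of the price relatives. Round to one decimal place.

119.8

diesel: 5.0 × (2.21/1.85) = 5.0 × 1.194595 = 5.9730
bus fare: 22.4 × (1.32/1.12) = 22.4 × 1.178571 = 26.4000
soap: 27.5 × (3.08/2.37) = 27.5 × 1.299578 = 35.7384
broadband: 23.0 × (21.31/20.63) = 23.0 × 1.032962 = 23.7581
haircut: 22.1 × (17.88/14.15) = 22.1 × 1.263604 = 27.9257
Index = Σ wᵢ·(p₁ᵢ/p₀ᵢ) = 5.9730 + 26.4000 + 35.7384 + 23.7581 + 27.9257 = 119.7951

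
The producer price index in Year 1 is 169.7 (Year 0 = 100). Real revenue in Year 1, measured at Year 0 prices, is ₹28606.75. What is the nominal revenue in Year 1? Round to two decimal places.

48545.65

Nominal = Real × (Index/100) = 28606.75 × (169.7/100)
        = 28606.75 × 1.697 = 48545.6547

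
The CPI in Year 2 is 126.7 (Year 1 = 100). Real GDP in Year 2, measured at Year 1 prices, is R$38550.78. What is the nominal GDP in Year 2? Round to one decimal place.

Nominal = Real × (Index/100) = 38550.78 × (126.7/100)
        = 38550.78 × 1.267 = 48843.8383

48843.8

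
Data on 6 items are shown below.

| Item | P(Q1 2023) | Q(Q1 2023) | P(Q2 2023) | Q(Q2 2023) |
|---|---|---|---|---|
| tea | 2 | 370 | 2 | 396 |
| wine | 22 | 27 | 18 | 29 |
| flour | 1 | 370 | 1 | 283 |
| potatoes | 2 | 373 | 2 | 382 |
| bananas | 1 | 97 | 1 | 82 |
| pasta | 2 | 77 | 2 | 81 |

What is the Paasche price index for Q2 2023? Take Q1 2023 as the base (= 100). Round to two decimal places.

Paasche price index uses current-period quantities as weights.
ΣP(Q2 2023)·Q(Q2 2023) = 2×396 + 18×29 + 1×283 + 2×382 + 1×82 + 2×81 = 792 + 522 + 283 + 764 + 82 + 162 = 2605
ΣP(Q1 2023)·Q(Q2 2023) = 2×396 + 22×29 + 1×283 + 2×382 + 1×82 + 2×81 = 792 + 638 + 283 + 764 + 82 + 162 = 2721
Index = 2605 / 2721 × 100 = 95.7369

95.74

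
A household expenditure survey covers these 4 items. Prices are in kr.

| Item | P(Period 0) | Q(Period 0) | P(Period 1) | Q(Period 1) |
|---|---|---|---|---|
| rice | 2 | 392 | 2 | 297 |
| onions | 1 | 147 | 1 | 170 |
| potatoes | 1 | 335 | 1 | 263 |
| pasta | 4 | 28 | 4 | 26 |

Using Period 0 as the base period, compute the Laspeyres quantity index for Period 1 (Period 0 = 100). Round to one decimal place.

82.1

Laspeyres quantity index uses base-period prices as weights.
ΣP(Period 0)·Q(Period 1) = 2×297 + 1×170 + 1×263 + 4×26 = 594 + 170 + 263 + 104 = 1131
ΣP(Period 0)·Q(Period 0) = 2×392 + 1×147 + 1×335 + 4×28 = 784 + 147 + 335 + 112 = 1378
Index = 1131 / 1378 × 100 = 82.0755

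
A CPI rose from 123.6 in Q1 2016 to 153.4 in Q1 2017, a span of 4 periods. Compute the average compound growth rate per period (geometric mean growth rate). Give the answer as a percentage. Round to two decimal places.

Growth factor = (153.4/123.6)^(1/4) = (1.241100)^(1/4) = 1.055484
Growth rate = 1.055484 − 1 = 0.055484 = 5.5484%

5.55%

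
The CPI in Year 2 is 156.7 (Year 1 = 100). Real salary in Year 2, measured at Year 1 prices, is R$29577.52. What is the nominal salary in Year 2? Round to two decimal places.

46347.97

Nominal = Real × (Index/100) = 29577.52 × (156.7/100)
        = 29577.52 × 1.567 = 46347.9738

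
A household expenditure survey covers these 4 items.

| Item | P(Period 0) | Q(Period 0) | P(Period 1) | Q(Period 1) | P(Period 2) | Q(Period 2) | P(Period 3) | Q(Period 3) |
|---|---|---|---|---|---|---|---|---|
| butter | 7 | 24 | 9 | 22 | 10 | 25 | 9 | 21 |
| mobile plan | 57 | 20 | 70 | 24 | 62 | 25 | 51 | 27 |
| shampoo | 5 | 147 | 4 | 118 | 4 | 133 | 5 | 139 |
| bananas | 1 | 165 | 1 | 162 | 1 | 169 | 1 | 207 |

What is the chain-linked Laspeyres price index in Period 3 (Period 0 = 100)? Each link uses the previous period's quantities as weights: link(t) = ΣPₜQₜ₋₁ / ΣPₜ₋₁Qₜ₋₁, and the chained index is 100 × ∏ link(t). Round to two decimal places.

93.35

Link Period 0→Period 1:
ΣP(Period 1)Q(Period 0) = 9×24 + 70×20 + 4×147 + 1×165 = 216 + 1400 + 588 + 165 = 2369
ΣP(Period 0)Q(Period 0) = 7×24 + 57×20 + 5×147 + 1×165 = 168 + 1140 + 735 + 165 = 2208
link = 2369/2208 = 1.072917
Link Period 1→Period 2:
ΣP(Period 2)Q(Period 1) = 10×22 + 62×24 + 4×118 + 1×162 = 220 + 1488 + 472 + 162 = 2342
ΣP(Period 1)Q(Period 1) = 9×22 + 70×24 + 4×118 + 1×162 = 198 + 1680 + 472 + 162 = 2512
link = 2342/2512 = 0.932325
Link Period 2→Period 3:
ΣP(Period 3)Q(Period 2) = 9×25 + 51×25 + 5×133 + 1×169 = 225 + 1275 + 665 + 169 = 2334
ΣP(Period 2)Q(Period 2) = 10×25 + 62×25 + 4×133 + 1×169 = 250 + 1550 + 532 + 169 = 2501
link = 2334/2501 = 0.933227
Chained index = 100 × 1.072917 × 0.932325 × 0.933227 = 93.3513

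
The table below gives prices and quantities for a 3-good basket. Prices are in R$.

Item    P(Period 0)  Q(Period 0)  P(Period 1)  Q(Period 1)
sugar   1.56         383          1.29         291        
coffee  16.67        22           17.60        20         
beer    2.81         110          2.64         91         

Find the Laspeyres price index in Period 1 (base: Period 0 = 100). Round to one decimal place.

Laspeyres price index uses base-period quantities as weights.
ΣP(Period 1)·Q(Period 0) = 1.29×383 + 17.60×22 + 2.64×110 = 494.07 + 387.2 + 290.4 = 1171.67
ΣP(Period 0)·Q(Period 0) = 1.56×383 + 16.67×22 + 2.81×110 = 597.48 + 366.74 + 309.1 = 1273.32
Index = 1171.67 / 1273.32 × 100 = 92.0169

92.0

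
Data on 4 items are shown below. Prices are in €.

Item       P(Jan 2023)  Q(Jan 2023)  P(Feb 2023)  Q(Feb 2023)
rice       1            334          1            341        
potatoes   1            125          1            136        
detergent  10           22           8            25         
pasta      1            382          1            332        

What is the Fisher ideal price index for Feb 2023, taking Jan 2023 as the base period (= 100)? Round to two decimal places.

95.57

Laspeyres component (base-period weights):
ΣP(Feb 2023)Q(Jan 2023) = 1×334 + 1×125 + 8×22 + 1×382 = 334 + 125 + 176 + 382 = 1017
ΣP(Jan 2023)Q(Jan 2023) = 1×334 + 1×125 + 10×22 + 1×382 = 334 + 125 + 220 + 382 = 1061
L = 1017 / 1061 × 100 = 95.8530
Paasche component (current-period weights):
ΣP(Feb 2023)Q(Feb 2023) = 1×341 + 1×136 + 8×25 + 1×332 = 341 + 136 + 200 + 332 = 1009
ΣP(Jan 2023)Q(Feb 2023) = 1×341 + 1×136 + 10×25 + 1×332 = 341 + 136 + 250 + 332 = 1059
P = 1009 / 1059 × 100 = 95.2786
Fisher = √(L × P) = √(95.8530 × 95.2786) = 95.5653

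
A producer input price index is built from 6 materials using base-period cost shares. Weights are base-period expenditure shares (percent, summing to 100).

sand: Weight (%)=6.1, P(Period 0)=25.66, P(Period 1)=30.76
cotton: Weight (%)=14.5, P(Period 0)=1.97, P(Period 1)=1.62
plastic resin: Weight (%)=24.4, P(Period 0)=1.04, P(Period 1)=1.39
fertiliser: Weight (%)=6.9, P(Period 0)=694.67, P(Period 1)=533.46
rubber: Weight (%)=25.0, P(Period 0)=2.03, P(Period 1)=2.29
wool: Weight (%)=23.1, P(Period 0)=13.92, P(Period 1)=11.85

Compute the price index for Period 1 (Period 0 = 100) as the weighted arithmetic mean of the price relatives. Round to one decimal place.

sand: 6.1 × (30.76/25.66) = 6.1 × 1.198753 = 7.3124
cotton: 14.5 × (1.62/1.97) = 14.5 × 0.822335 = 11.9239
plastic resin: 24.4 × (1.39/1.04) = 24.4 × 1.336538 = 32.6115
fertiliser: 6.9 × (533.46/694.67) = 6.9 × 0.767933 = 5.2987
rubber: 25.0 × (2.29/2.03) = 25.0 × 1.128079 = 28.2020
wool: 23.1 × (11.85/13.92) = 23.1 × 0.851293 = 19.6649
Index = Σ wᵢ·(p₁ᵢ/p₀ᵢ) = 7.3124 + 11.9239 + 32.6115 + 5.2987 + 28.2020 + 19.6649 = 105.0134

105.0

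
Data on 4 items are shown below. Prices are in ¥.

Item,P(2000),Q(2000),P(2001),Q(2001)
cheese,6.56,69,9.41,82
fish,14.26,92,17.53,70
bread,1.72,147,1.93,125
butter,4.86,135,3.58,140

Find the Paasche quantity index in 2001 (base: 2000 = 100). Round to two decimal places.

90.50

Paasche quantity index uses current-period prices as weights.
ΣP(2001)·Q(2001) = 9.41×82 + 17.53×70 + 1.93×125 + 3.58×140 = 771.62 + 1227.1 + 241.25 + 501.2 = 2741.17
ΣP(2001)·Q(2000) = 9.41×69 + 17.53×92 + 1.93×147 + 3.58×135 = 649.29 + 1612.76 + 283.71 + 483.3 = 3029.06
Index = 2741.17 / 3029.06 × 100 = 90.4957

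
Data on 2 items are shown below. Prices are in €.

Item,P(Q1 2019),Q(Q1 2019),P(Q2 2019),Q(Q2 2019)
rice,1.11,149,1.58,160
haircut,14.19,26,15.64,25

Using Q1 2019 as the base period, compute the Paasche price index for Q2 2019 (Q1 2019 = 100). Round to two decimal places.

120.94

Paasche price index uses current-period quantities as weights.
ΣP(Q2 2019)·Q(Q2 2019) = 1.58×160 + 15.64×25 = 252.8 + 391 = 643.8
ΣP(Q1 2019)·Q(Q2 2019) = 1.11×160 + 14.19×25 = 177.6 + 354.75 = 532.35
Index = 643.8 / 532.35 × 100 = 120.9355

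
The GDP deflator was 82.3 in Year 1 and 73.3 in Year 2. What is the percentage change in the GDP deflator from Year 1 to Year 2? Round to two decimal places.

Change = (73.3 − 82.3) / 82.3 × 100
       = -9.0 / 82.3 × 100 = -10.9356%

-10.94%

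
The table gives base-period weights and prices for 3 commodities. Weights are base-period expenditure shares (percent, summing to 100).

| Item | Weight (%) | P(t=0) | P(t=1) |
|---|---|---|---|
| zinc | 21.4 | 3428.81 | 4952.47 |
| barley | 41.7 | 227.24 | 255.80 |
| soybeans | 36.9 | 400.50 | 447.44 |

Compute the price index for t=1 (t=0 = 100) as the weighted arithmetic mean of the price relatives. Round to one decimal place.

119.1

zinc: 21.4 × (4952.47/3428.81) = 21.4 × 1.444370 = 30.9095
barley: 41.7 × (255.80/227.24) = 41.7 × 1.125682 = 46.9409
soybeans: 36.9 × (447.44/400.50) = 36.9 × 1.117203 = 41.2248
Index = Σ wᵢ·(p₁ᵢ/p₀ᵢ) = 30.9095 + 46.9409 + 41.2248 = 119.0753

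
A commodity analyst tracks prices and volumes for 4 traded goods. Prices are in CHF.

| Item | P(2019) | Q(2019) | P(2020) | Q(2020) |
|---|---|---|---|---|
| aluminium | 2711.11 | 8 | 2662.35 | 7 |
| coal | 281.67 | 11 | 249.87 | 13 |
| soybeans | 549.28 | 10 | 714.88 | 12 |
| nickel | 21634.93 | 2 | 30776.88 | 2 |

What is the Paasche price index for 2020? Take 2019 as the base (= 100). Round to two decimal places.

Paasche price index uses current-period quantities as weights.
ΣP(2020)·Q(2020) = 2662.35×7 + 249.87×13 + 714.88×12 + 30776.88×2 = 18636.45 + 3248.31 + 8578.56 + 61553.76 = 92017.08
ΣP(2019)·Q(2020) = 2711.11×7 + 281.67×13 + 549.28×12 + 21634.93×2 = 18977.77 + 3661.71 + 6591.36 + 43269.86 = 72500.7
Index = 92017.08 / 72500.7 × 100 = 126.9189

126.92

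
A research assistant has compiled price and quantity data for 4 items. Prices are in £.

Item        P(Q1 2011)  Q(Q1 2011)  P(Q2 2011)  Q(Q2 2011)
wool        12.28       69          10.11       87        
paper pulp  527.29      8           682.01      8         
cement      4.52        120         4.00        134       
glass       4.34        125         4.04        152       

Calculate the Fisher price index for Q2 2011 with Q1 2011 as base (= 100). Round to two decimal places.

115.15

Laspeyres component (base-period weights):
ΣP(Q2 2011)Q(Q1 2011) = 10.11×69 + 682.01×8 + 4.00×120 + 4.04×125 = 697.59 + 5456.08 + 480 + 505 = 7138.67
ΣP(Q1 2011)Q(Q1 2011) = 12.28×69 + 527.29×8 + 4.52×120 + 4.34×125 = 847.32 + 4218.32 + 542.4 + 542.5 = 6150.54
L = 7138.67 / 6150.54 × 100 = 116.0657
Paasche component (current-period weights):
ΣP(Q2 2011)Q(Q2 2011) = 10.11×87 + 682.01×8 + 4.00×134 + 4.04×152 = 879.57 + 5456.08 + 536 + 614.08 = 7485.73
ΣP(Q1 2011)Q(Q2 2011) = 12.28×87 + 527.29×8 + 4.52×134 + 4.34×152 = 1068.36 + 4218.32 + 605.68 + 659.68 = 6552.04
P = 7485.73 / 6552.04 × 100 = 114.2504
Fisher = √(L × P) = √(116.0657 × 114.2504) = 115.1545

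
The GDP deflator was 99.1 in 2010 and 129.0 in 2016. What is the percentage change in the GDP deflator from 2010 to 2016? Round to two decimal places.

Change = (129.0 − 99.1) / 99.1 × 100
       = 29.9 / 99.1 × 100 = 30.1715%

30.17%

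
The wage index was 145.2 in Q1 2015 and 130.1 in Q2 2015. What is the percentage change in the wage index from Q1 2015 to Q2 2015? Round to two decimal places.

Change = (130.1 − 145.2) / 145.2 × 100
       = -15.1 / 145.2 × 100 = -10.3994%

-10.40%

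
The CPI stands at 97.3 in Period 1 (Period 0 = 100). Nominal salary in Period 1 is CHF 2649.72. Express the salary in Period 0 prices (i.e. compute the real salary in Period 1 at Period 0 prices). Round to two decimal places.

Real = Nominal ÷ (Index/100) = 2649.72 ÷ (97.3/100)
     = 2649.72 ÷ 0.973 = 2723.2477

2723.25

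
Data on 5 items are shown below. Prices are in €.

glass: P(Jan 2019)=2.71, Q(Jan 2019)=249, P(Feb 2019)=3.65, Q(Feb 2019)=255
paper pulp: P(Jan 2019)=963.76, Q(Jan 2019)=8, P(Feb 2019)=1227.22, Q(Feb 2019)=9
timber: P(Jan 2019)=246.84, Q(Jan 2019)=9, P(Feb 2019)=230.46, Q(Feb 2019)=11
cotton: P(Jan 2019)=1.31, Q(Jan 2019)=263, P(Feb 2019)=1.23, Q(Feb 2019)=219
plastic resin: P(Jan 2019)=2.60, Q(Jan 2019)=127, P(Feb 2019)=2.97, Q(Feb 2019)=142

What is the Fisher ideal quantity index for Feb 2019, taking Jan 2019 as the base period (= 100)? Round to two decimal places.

112.75

Laspeyres component (base-period weights):
ΣP(Jan 2019)Q(Feb 2019) = 2.71×255 + 963.76×9 + 246.84×11 + 1.31×219 + 2.60×142 = 691.05 + 8673.84 + 2715.24 + 286.89 + 369.2 = 12736.22
ΣP(Jan 2019)Q(Jan 2019) = 2.71×249 + 963.76×8 + 246.84×9 + 1.31×263 + 2.60×127 = 674.79 + 7710.08 + 2221.56 + 344.53 + 330.2 = 11281.16
L = 12736.22 / 11281.16 × 100 = 112.8981
Paasche component (current-period weights):
ΣP(Feb 2019)Q(Feb 2019) = 3.65×255 + 1227.22×9 + 230.46×11 + 1.23×219 + 2.97×142 = 930.75 + 11044.98 + 2535.06 + 269.37 + 421.74 = 15201.9
ΣP(Feb 2019)Q(Jan 2019) = 3.65×249 + 1227.22×8 + 230.46×9 + 1.23×263 + 2.97×127 = 908.85 + 9817.76 + 2074.14 + 323.49 + 377.19 = 13501.43
P = 15201.9 / 13501.43 × 100 = 112.5947
Fisher = √(L × P) = √(112.8981 × 112.5947) = 112.7463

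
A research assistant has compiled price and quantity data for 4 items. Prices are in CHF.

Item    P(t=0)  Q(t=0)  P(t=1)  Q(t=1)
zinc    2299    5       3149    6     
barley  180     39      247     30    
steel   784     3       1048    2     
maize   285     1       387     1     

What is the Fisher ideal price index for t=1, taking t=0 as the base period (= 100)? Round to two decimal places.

Laspeyres component (base-period weights):
ΣP(t=1)Q(t=0) = 3149×5 + 247×39 + 1048×3 + 387×1 = 15745 + 9633 + 3144 + 387 = 28909
ΣP(t=0)Q(t=0) = 2299×5 + 180×39 + 784×3 + 285×1 = 11495 + 7020 + 2352 + 285 = 21152
L = 28909 / 21152 × 100 = 136.6727
Paasche component (current-period weights):
ΣP(t=1)Q(t=1) = 3149×6 + 247×30 + 1048×2 + 387×1 = 18894 + 7410 + 2096 + 387 = 28787
ΣP(t=0)Q(t=1) = 2299×6 + 180×30 + 784×2 + 285×1 = 13794 + 5400 + 1568 + 285 = 21047
P = 28787 / 21047 × 100 = 136.7748
Fisher = √(L × P) = √(136.6727 × 136.7748) = 136.7237

136.72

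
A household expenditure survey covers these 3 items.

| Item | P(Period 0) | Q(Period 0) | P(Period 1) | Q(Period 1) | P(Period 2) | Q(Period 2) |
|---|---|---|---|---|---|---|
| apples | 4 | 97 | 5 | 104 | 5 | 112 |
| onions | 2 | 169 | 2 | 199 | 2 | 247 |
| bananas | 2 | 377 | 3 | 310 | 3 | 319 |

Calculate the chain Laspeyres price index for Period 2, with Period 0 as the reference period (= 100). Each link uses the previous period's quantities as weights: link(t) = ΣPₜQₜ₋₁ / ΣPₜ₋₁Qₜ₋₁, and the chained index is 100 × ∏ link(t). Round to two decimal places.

132.03

Link Period 0→Period 1:
ΣP(Period 1)Q(Period 0) = 5×97 + 2×169 + 3×377 = 485 + 338 + 1131 = 1954
ΣP(Period 0)Q(Period 0) = 4×97 + 2×169 + 2×377 = 388 + 338 + 754 = 1480
link = 1954/1480 = 1.320270
Link Period 1→Period 2:
ΣP(Period 2)Q(Period 1) = 5×104 + 2×199 + 3×310 = 520 + 398 + 930 = 1848
ΣP(Period 1)Q(Period 1) = 5×104 + 2×199 + 3×310 = 520 + 398 + 930 = 1848
link = 1848/1848 = 1.000000
Chained index = 100 × 1.320270 × 1.000000 = 132.0270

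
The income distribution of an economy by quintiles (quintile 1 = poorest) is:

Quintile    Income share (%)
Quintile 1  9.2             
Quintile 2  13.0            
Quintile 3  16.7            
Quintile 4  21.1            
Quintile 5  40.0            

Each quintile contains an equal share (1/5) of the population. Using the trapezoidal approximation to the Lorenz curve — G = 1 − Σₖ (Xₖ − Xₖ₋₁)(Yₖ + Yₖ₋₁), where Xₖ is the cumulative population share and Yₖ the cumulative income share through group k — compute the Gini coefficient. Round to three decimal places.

0.279

Cumulative income shares Yₖ: 0.0920, 0.2220, 0.3890, 0.6000, 1.0000
Σ (Xₖ−Xₖ₋₁)(Yₖ+Yₖ₋₁) = (1/5)(0.0920+0.0000) + (1/5)(0.2220+0.0920) + (1/5)(0.3890+0.2220) + (1/5)(0.6000+0.3890) + (1/5)(1.0000+0.6000)
  = 0.0184 + 0.0628 + 0.1222 + 0.1978 + 0.3200 = 0.7212
G = 1 − 0.7212 = 0.2788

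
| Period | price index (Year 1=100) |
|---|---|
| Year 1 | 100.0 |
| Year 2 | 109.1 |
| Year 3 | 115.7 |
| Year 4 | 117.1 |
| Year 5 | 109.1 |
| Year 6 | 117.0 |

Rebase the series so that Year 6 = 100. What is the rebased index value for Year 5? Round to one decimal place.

93.2

Rebased(Year 5) = 109.1 / 117.0 × 100 = 93.2479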